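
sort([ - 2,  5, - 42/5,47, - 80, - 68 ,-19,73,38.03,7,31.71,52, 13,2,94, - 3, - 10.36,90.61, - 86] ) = [ - 86, - 80, - 68, - 19, - 10.36, - 42/5, - 3, - 2, 2,5, 7,13,31.71,38.03, 47,52,73,90.61,94]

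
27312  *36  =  983232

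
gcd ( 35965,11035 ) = 5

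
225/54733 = 225/54733=   0.00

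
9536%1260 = 716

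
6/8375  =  6/8375 =0.00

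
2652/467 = 5 + 317/467 = 5.68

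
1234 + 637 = 1871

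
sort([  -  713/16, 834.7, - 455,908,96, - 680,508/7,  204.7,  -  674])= [ - 680, - 674 , - 455, - 713/16, 508/7,96,  204.7,834.7,908 ] 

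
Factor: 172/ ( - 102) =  - 86/51 = -2^1*3^ (-1 )*17^(- 1 )*43^1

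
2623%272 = 175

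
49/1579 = 49/1579 = 0.03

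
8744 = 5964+2780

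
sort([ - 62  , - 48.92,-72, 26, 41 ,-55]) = [  -  72,-62, - 55, - 48.92 , 26,41 ]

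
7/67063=7/67063 = 0.00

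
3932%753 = 167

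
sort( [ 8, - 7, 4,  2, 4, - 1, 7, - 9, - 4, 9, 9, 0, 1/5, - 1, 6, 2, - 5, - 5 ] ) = [ - 9, -7, - 5, - 5,  -  4, - 1, - 1,0, 1/5, 2, 2, 4, 4, 6, 7, 8,  9, 9 ]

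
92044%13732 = 9652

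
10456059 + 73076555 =83532614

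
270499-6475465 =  - 6204966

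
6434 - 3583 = 2851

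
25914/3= 8638= 8638.00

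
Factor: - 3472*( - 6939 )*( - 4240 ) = -102150961920 =-2^8*3^3*5^1*7^1 * 31^1 * 53^1*257^1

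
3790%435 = 310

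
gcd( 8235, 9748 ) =1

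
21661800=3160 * 6855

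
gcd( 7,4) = 1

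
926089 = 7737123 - 6811034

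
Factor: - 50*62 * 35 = - 108500 = -2^2*5^3*7^1*31^1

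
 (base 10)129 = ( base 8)201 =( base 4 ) 2001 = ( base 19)6f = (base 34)3R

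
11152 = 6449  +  4703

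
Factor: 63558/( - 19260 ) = -33/10=- 2^( - 1)*3^1*5^( -1 )*11^1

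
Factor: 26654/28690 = 13327/14345 = 5^(-1) * 19^( -1)* 151^( -1 )*13327^1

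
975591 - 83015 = 892576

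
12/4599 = 4/1533 = 0.00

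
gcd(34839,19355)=3871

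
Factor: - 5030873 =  - 113^1*211^2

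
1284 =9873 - 8589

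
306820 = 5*61364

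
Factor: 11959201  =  11959201^1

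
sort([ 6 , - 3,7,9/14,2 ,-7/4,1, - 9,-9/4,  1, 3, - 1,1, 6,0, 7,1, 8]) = [-9, - 3,-9/4,-7/4, - 1, 0, 9/14 , 1, 1,1, 1,2, 3, 6, 6, 7, 7,  8 ]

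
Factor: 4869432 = 2^3 * 3^2*67631^1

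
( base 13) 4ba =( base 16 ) 33D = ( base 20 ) 219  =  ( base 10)829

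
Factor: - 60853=  -  13^1*31^1*151^1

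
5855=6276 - 421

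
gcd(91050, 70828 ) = 2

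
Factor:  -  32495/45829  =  -5^1*7^( -1 )*67^1*97^1*6547^ (-1 ) 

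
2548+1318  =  3866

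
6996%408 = 60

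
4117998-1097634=3020364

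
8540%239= 175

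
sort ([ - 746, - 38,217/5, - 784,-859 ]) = [ - 859, - 784,-746, - 38,217/5]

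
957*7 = 6699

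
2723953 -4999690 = -2275737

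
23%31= 23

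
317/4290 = 317/4290 = 0.07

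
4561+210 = 4771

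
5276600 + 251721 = 5528321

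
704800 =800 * 881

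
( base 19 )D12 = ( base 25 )7de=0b1001001101010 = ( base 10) 4714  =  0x126a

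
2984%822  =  518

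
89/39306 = 89/39306 = 0.00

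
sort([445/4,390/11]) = [ 390/11, 445/4]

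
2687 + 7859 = 10546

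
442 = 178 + 264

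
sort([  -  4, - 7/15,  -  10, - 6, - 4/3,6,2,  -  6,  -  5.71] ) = [  -  10, - 6, - 6, - 5.71, - 4, - 4/3, -7/15,2,6]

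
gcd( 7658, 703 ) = 1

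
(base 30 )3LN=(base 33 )32K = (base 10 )3353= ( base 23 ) 67I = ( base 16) d19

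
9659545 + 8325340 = 17984885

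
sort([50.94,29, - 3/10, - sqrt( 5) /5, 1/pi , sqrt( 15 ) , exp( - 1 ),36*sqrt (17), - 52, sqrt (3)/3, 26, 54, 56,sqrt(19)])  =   [ -52,  -  sqrt( 5)/5, - 3/10,1/pi, exp(-1) , sqrt(3) /3, sqrt (15 ),sqrt( 19), 26,29,  50.94,54 , 56, 36*sqrt( 17)]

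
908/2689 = 908/2689 = 0.34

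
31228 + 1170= 32398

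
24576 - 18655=5921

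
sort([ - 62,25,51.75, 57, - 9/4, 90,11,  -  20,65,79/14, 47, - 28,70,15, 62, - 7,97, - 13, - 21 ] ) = [ - 62, - 28, - 21, - 20, - 13 , - 7, - 9/4,79/14, 11, 15, 25,47, 51.75 , 57, 62, 65,70,90,97 ] 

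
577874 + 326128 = 904002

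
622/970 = 311/485 = 0.64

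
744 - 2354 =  - 1610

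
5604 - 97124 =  - 91520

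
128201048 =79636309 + 48564739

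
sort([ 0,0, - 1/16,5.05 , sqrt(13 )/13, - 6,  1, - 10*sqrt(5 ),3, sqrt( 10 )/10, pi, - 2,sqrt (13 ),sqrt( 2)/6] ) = [ - 10*sqrt(5 ), - 6, - 2,-1/16,0,0,sqrt( 2 ) /6, sqrt(13 )/13,  sqrt(10) /10, 1, 3,  pi,sqrt(13),5.05 ]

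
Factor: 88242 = 2^1 * 3^1 * 7^1*11^1 * 191^1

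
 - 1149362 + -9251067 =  - 10400429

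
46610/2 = 23305 = 23305.00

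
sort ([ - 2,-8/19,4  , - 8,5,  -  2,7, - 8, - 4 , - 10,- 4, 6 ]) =[- 10, - 8, -8  , - 4,-4, - 2, - 2, - 8/19, 4, 5,6,7]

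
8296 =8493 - 197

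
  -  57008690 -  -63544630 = 6535940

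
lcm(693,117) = 9009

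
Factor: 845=5^1*13^2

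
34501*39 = 1345539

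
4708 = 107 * 44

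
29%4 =1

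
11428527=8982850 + 2445677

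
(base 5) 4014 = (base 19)17f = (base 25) K9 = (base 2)111111101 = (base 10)509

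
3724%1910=1814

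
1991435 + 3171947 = 5163382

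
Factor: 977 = 977^1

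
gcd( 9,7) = 1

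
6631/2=6631/2 = 3315.50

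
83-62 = 21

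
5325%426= 213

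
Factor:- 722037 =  - 3^1*229^1*1051^1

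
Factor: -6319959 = -3^1*2106653^1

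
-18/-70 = 9/35  =  0.26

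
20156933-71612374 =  - 51455441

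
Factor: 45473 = 37^1 *1229^1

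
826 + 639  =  1465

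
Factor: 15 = 3^1*5^1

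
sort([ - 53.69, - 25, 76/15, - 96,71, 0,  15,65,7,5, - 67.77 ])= [ - 96, - 67.77, - 53.69, - 25,0,5,76/15,7,  15, 65, 71] 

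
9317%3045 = 182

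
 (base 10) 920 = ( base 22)1ji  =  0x398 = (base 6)4132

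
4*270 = 1080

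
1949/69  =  28 + 17/69= 28.25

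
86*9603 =825858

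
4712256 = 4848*972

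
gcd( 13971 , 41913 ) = 13971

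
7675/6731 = 1 + 944/6731 = 1.14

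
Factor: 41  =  41^1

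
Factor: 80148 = 2^2*3^1*6679^1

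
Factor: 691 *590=407690=2^1*5^1*59^1 * 691^1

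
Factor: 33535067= 17^1 * 1972651^1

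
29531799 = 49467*597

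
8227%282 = 49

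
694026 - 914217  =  -220191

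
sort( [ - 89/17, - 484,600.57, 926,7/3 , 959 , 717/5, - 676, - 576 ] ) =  [ - 676,  -  576, - 484,-89/17,7/3,717/5 , 600.57,  926,959 ]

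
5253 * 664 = 3487992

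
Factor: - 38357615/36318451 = -5^1*13^( - 1 ) * 47^( - 1)*59441^( -1 )*7671523^1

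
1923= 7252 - 5329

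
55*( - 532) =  - 29260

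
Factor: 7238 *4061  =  29393518 = 2^1*7^1*11^1*31^1 * 47^1 * 131^1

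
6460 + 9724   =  16184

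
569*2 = 1138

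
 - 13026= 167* (  -  78)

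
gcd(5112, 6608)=8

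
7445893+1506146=8952039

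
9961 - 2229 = 7732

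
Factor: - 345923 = -345923^1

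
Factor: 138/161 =6/7= 2^1* 3^1*7^( - 1) 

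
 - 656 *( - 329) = 215824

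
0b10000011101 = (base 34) UX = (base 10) 1053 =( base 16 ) 41d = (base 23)1MI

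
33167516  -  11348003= 21819513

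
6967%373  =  253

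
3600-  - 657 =4257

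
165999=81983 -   -  84016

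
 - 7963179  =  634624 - 8597803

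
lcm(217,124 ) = 868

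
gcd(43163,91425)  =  1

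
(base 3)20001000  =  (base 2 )1000100110001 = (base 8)10461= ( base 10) 4401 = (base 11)3341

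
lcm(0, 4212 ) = 0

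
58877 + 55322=114199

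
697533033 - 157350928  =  540182105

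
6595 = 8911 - 2316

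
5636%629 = 604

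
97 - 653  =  -556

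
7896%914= 584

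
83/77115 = 83/77115 = 0.00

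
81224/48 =1692 + 1/6 = 1692.17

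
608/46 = 304/23= 13.22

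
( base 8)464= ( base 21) EE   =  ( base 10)308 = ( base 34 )92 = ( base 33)9b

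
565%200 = 165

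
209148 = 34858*6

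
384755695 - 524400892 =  - 139645197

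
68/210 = 34/105 = 0.32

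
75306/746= 37653/373 =100.95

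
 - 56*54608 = -3058048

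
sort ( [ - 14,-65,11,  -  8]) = [ - 65, -14,-8,11 ] 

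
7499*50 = 374950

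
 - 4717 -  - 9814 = 5097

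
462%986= 462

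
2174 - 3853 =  - 1679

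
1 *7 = 7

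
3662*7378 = 27018236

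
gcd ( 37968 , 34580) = 28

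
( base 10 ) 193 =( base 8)301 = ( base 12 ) 141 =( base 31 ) 67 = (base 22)8h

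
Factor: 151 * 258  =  2^1* 3^1*43^1*151^1 = 38958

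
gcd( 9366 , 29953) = 7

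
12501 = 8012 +4489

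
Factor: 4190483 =11^1 * 17^1 * 22409^1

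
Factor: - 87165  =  -3^2*5^1*13^1*149^1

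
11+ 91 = 102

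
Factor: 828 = 2^2*3^2*23^1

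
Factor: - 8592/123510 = -8/115 = - 2^3*5^ ( - 1 ) * 23^( - 1 ) 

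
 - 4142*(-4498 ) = 18630716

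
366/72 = 61/12 = 5.08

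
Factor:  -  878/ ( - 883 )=2^1*439^1 * 883^( - 1) 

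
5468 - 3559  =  1909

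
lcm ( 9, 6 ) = 18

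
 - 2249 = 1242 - 3491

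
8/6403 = 8/6403 = 0.00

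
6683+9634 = 16317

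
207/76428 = 23/8492 = 0.00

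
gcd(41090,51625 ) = 35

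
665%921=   665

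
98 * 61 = 5978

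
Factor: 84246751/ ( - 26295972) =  - 2^(-2 ) *3^( - 1)*2191331^( - 1)*84246751^1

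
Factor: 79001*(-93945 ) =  -7421748945 = -3^1*5^1*13^1*59^1*103^1*6263^1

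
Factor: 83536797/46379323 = 3^1 * 19^( - 1)*29^(- 1 ) * 41^( - 1 )*101^1*2053^( - 1)*275699^1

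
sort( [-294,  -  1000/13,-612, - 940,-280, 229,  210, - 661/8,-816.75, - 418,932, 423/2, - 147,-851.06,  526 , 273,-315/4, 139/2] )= [- 940, - 851.06, - 816.75,-612, - 418, - 294,-280,-147,  -  661/8,-315/4, - 1000/13, 139/2,210, 423/2,229 , 273,526,932 ] 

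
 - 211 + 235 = 24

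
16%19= 16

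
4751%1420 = 491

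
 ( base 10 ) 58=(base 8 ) 72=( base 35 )1n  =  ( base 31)1R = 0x3A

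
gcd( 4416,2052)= 12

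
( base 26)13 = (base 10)29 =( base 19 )1A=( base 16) 1D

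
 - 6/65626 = -3/32813 = -  0.00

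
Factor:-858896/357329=  -  2^4*7^(-1 )*51047^( - 1)*53681^1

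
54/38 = 27/19 = 1.42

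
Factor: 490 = 2^1*5^1*7^2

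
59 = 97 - 38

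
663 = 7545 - 6882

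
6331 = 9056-2725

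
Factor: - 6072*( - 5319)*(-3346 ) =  - 108065654928 = - 2^4 * 3^4*7^1 * 11^1*23^1*197^1*239^1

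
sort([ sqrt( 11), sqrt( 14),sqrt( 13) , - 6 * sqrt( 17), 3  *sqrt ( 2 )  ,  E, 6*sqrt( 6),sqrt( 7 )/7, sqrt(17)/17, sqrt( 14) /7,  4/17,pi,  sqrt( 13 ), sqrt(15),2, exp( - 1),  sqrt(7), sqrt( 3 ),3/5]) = [ - 6 * sqrt( 17), 4/17, sqrt( 17)/17 , exp( - 1 ) , sqrt(7 )/7, sqrt(14)/7,  3/5, sqrt (3), 2,sqrt( 7 ),  E,pi,sqrt( 11), sqrt(13),  sqrt( 13 ), sqrt(14 ),sqrt (15),3*sqrt( 2 ), 6* sqrt( 6) ] 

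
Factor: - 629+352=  -277^1= -277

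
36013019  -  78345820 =-42332801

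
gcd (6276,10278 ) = 6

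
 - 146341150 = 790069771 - 936410921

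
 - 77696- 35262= -112958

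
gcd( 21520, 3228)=1076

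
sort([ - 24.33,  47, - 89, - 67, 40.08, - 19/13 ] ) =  [ - 89, - 67, - 24.33, - 19/13,40.08, 47 ] 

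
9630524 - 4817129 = 4813395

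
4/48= 1/12 = 0.08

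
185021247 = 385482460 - 200461213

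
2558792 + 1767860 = 4326652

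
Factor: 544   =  2^5 * 17^1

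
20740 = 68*305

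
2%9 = 2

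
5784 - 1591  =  4193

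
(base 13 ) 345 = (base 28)K4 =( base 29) JD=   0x234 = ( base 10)564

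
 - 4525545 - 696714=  - 5222259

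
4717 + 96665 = 101382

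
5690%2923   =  2767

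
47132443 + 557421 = 47689864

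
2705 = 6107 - 3402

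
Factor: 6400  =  2^8*5^2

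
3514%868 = 42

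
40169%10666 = 8171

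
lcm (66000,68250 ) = 6006000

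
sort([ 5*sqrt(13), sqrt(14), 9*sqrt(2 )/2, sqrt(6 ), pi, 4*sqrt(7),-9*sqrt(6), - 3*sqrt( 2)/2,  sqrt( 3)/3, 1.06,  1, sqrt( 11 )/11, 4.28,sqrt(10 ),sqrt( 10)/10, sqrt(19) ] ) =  [ - 9*sqrt(6), - 3*sqrt( 2)/2, sqrt( 11)/11 , sqrt(10 ) /10, sqrt(3)/3, 1 , 1.06 , sqrt( 6), pi,sqrt (10 ),sqrt(14), 4.28,  sqrt( 19 ), 9*sqrt ( 2)/2, 4*sqrt(7 ),5*sqrt(13) ] 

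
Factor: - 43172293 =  - 907^1 * 47599^1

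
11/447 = 11/447 =0.02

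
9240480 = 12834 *720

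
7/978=7/978 = 0.01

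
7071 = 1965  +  5106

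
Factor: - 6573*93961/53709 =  - 7^2*31^1*313^1*433^1  *  17903^(-1 )  =  -  205868551/17903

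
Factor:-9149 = -7^1 * 1307^1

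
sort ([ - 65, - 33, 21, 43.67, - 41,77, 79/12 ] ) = [ -65,-41,-33,79/12, 21, 43.67, 77 ]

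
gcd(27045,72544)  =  1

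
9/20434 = 9/20434 = 0.00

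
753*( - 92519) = -69666807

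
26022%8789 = 8444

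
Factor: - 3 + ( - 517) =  - 520 = - 2^3*5^1*13^1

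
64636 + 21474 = 86110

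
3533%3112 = 421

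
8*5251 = 42008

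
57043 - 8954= 48089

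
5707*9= 51363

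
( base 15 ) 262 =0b1000011110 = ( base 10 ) 542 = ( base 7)1403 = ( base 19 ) 19a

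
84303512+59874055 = 144177567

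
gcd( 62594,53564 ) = 14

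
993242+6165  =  999407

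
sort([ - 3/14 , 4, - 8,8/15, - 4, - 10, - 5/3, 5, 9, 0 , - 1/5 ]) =[ - 10 , - 8, - 4 , - 5/3, - 3/14,-1/5, 0, 8/15, 4, 5,  9 ]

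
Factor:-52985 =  - 5^1*10597^1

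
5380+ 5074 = 10454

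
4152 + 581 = 4733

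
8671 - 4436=4235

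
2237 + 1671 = 3908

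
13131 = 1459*9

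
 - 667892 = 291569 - 959461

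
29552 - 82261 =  - 52709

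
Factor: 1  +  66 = 67 = 67^1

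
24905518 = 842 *29579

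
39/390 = 1/10 = 0.10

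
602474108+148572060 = 751046168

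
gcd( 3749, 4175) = 1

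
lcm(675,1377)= 34425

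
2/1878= 1/939 = 0.00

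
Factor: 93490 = 2^1*5^1*9349^1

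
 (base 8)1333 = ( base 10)731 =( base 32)mr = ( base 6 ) 3215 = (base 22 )1b5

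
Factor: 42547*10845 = 461422215 = 3^2*5^1*157^1*241^1*271^1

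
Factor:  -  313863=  - 3^1*11^1*9511^1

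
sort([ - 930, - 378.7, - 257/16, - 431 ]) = [ - 930, - 431, - 378.7,-257/16]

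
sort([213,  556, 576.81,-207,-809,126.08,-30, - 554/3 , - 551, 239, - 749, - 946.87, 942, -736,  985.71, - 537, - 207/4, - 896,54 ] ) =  [ - 946.87, - 896, - 809,-749,  -  736 , - 551, - 537,  -  207,-554/3,-207/4, - 30,  54, 126.08,213,239 , 556,  576.81 , 942, 985.71 ]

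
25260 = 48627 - 23367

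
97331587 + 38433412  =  135764999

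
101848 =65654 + 36194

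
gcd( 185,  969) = 1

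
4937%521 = 248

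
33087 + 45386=78473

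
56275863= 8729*6447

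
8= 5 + 3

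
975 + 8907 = 9882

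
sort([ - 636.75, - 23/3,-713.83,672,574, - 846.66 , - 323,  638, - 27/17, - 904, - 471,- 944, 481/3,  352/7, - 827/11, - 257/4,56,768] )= [- 944, - 904, - 846.66,-713.83, -636.75, - 471, - 323, - 827/11,-257/4,-23/3, - 27/17,352/7, 56, 481/3,  574,  638,672,  768 ]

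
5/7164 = 5/7164= 0.00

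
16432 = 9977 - - 6455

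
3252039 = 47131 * 69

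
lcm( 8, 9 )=72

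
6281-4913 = 1368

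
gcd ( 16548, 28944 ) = 12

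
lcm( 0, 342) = 0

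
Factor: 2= 2^1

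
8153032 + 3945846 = 12098878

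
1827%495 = 342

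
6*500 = 3000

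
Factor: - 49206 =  - 2^1 *3^1 * 59^1*139^1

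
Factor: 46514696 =2^3*61^1*95317^1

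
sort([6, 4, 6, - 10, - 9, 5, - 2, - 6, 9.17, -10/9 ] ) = [ - 10, - 9,-6, - 2,  -  10/9, 4, 5, 6, 6,9.17]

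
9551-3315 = 6236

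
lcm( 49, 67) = 3283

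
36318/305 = 119 + 23/305  =  119.08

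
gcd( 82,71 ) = 1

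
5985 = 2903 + 3082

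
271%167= 104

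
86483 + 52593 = 139076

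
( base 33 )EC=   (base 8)732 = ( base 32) eq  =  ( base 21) 11C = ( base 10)474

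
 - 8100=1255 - 9355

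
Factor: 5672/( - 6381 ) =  - 8/9 =- 2^3*3^( - 2)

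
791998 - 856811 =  - 64813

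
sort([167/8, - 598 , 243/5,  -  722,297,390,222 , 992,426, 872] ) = [ - 722, - 598,167/8,243/5, 222, 297,390 , 426,872, 992]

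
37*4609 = 170533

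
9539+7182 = 16721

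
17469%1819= 1098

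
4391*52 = 228332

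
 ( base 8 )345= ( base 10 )229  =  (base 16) E5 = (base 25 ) 94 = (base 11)199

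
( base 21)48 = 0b1011100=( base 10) 92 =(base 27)3b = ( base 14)68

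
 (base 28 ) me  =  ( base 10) 630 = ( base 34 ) II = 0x276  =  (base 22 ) 16E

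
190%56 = 22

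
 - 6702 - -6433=-269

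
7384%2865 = 1654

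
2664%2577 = 87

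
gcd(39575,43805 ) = 5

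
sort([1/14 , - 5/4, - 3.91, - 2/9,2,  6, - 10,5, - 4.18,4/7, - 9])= [-10,- 9, - 4.18, - 3.91, - 5/4 , - 2/9,1/14,4/7,2, 5,6]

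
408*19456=7938048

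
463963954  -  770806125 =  - 306842171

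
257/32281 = 257/32281 = 0.01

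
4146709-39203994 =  - 35057285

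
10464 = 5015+5449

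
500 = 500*1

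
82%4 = 2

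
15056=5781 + 9275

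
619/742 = 619/742=   0.83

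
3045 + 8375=11420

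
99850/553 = 99850/553 = 180.56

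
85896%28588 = 132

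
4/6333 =4/6333= 0.00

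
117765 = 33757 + 84008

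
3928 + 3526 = 7454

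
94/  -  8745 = -1 + 8651/8745 = - 0.01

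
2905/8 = 2905/8 =363.12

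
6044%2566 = 912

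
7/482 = 7/482 = 0.01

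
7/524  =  7/524  =  0.01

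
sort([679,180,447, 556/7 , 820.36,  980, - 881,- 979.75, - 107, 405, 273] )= [ - 979.75, - 881, - 107, 556/7,180, 273,  405,  447, 679 , 820.36, 980 ] 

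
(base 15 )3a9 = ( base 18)2a6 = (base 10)834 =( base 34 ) OI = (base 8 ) 1502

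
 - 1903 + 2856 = 953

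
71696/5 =14339 + 1/5 = 14339.20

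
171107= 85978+85129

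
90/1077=30/359 = 0.08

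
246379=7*35197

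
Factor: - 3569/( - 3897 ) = 3^ ( - 2) * 43^1*83^1 *433^( - 1)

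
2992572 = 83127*36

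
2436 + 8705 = 11141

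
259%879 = 259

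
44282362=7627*5806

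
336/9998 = 168/4999 =0.03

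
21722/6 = 10861/3 = 3620.33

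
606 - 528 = 78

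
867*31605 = 27401535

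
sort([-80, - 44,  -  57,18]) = [ - 80, - 57, - 44,18 ]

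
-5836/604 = - 10 + 51/151 = - 9.66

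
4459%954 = 643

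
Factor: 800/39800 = 4/199 = 2^2* 199^( - 1)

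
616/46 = 13  +  9/23= 13.39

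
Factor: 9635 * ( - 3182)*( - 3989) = 2^1*5^1*37^1*41^1*43^1*47^1*3989^1 =122297035730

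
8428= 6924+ 1504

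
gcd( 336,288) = 48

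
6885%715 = 450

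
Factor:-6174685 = -5^1*11^1 * 131^1*857^1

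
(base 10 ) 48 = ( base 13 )39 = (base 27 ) 1l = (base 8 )60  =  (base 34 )1E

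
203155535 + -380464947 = - 177309412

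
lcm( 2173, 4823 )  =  197743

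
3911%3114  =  797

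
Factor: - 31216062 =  - 2^1 *3^1*821^1*6337^1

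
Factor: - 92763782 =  - 2^1*263^1*176357^1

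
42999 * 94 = 4041906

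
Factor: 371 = 7^1*53^1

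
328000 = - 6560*(- 50)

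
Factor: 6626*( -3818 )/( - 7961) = 2^2*19^( - 1)*23^1*83^1*419^( - 1)*3313^1 = 25298068/7961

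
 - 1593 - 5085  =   - 6678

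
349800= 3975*88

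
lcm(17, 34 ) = 34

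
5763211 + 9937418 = 15700629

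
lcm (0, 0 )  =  0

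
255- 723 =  - 468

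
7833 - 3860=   3973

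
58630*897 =52591110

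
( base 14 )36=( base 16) 30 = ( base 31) 1h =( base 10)48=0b110000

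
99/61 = 1 + 38/61 = 1.62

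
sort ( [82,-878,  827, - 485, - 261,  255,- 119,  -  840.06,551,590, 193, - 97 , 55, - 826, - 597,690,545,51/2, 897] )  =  [-878, - 840.06 ,  -  826,-597,  -  485,-261,-119, -97,51/2,55, 82, 193,255,545,551,590, 690,827 , 897 ] 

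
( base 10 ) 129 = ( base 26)4P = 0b10000001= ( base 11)108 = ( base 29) 4D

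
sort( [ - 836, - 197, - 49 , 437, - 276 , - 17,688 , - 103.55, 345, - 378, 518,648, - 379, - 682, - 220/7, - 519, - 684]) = [ - 836,-684, - 682, - 519, - 379, - 378 , -276, - 197 ,-103.55 , - 49, - 220/7,-17, 345,  437,518,648,688 ] 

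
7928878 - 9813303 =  - 1884425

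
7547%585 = 527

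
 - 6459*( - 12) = 77508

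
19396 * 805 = 15613780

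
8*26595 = 212760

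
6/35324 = 3/17662= 0.00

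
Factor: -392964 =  - 2^2*3^1*11^1 * 13^1*229^1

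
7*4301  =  30107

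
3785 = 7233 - 3448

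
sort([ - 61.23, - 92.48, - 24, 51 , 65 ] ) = [ - 92.48,-61.23, - 24, 51,65 ] 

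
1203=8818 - 7615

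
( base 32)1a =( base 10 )42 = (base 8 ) 52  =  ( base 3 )1120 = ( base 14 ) 30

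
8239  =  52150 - 43911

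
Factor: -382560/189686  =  -2^4 * 3^1 * 5^1 * 7^( - 1 )*17^( - 1)  =  - 240/119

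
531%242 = 47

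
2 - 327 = - 325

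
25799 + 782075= 807874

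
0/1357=0 = 0.00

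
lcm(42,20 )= 420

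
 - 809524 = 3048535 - 3858059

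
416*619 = 257504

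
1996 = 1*1996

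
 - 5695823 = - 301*18923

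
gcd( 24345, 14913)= 9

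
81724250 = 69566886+12157364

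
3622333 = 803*4511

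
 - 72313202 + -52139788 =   -  124452990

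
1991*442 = 880022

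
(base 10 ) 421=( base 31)di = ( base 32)D5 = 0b110100101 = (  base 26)g5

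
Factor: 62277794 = 2^1*523^1*59539^1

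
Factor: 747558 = 2^1*3^2*7^1*17^1*349^1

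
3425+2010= 5435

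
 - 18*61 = -1098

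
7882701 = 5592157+2290544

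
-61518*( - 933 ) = 57396294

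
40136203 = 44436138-4299935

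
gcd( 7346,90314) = 2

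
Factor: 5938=2^1 * 2969^1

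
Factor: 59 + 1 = 2^2*3^1*5^1 = 60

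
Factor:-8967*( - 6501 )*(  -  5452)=-2^2*3^2*7^2*11^1*29^1*47^1 *61^1*197^1 = - 317821434084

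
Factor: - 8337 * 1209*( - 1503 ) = 3^4*7^1 * 13^1*31^1 * 167^1*397^1 = 15149387799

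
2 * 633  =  1266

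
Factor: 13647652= 2^2*61^1 * 55933^1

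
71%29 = 13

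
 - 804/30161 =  - 804/30161 =- 0.03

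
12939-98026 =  - 85087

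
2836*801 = 2271636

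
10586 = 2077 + 8509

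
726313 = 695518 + 30795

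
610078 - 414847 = 195231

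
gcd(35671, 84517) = 1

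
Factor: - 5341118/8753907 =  - 2^1 * 3^ (- 1)*73^1*36583^1 * 2917969^ (-1)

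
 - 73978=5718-79696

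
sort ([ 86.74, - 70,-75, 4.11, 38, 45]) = [-75 ,  -  70,4.11, 38,45, 86.74 ] 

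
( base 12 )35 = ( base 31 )1a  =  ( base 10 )41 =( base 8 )51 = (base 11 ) 38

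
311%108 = 95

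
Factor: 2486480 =2^4 * 5^1 * 31081^1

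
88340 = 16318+72022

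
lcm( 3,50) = 150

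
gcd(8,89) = 1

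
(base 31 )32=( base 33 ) 2t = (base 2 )1011111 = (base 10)95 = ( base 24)3n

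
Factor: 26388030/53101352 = 2^(-2 )*3^1*5^1*19^( - 1)*37^1*47^( - 1)*7433^( - 1 )*23773^1= 13194015/26550676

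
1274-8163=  - 6889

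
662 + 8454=9116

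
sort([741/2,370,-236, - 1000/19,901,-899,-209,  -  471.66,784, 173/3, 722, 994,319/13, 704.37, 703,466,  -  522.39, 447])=[ - 899,  -  522.39, - 471.66, - 236,  -  209, - 1000/19,319/13, 173/3, 370 , 741/2,447, 466, 703,704.37  ,  722, 784,901, 994 ]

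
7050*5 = 35250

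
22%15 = 7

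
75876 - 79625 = -3749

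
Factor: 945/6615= 7^( - 1) = 1/7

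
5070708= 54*93902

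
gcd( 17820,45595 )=55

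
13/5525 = 1/425 = 0.00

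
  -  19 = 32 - 51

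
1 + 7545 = 7546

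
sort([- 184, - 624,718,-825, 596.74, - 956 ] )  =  [ - 956,- 825 , - 624,-184,596.74,718]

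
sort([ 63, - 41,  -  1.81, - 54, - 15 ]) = [ - 54,  -  41, - 15, - 1.81,63]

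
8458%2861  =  2736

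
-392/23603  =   - 1 +23211/23603 = - 0.02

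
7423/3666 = 2 + 7/282 = 2.02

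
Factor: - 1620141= - 3^1 * 101^1*5347^1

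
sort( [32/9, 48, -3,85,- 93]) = [  -  93, -3, 32/9, 48, 85]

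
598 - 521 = 77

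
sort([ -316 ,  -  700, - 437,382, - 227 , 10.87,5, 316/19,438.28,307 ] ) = [ - 700 , - 437, - 316, - 227, 5,10.87,316/19,307, 382,438.28]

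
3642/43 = 3642/43 = 84.70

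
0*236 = 0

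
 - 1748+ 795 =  - 953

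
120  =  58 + 62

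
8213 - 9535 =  - 1322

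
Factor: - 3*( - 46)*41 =2^1*3^1*23^1*41^1 = 5658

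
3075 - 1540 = 1535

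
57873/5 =57873/5 =11574.60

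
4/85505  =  4/85505 = 0.00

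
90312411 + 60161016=150473427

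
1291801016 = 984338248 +307462768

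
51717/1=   51717 = 51717.00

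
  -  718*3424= - 2458432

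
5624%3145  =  2479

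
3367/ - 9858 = - 1 + 6491/9858=-0.34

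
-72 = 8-80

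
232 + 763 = 995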